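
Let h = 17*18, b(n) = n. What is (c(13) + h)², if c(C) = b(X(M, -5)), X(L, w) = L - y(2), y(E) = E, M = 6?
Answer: 96100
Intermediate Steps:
X(L, w) = -2 + L (X(L, w) = L - 1*2 = L - 2 = -2 + L)
c(C) = 4 (c(C) = -2 + 6 = 4)
h = 306
(c(13) + h)² = (4 + 306)² = 310² = 96100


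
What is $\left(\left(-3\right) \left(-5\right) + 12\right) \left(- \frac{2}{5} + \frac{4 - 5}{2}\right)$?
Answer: $- \frac{243}{10} \approx -24.3$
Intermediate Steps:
$\left(\left(-3\right) \left(-5\right) + 12\right) \left(- \frac{2}{5} + \frac{4 - 5}{2}\right) = \left(15 + 12\right) \left(\left(-2\right) \frac{1}{5} - \frac{1}{2}\right) = 27 \left(- \frac{2}{5} - \frac{1}{2}\right) = 27 \left(- \frac{9}{10}\right) = - \frac{243}{10}$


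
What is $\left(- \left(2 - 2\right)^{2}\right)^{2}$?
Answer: $0$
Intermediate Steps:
$\left(- \left(2 - 2\right)^{2}\right)^{2} = \left(- 0^{2}\right)^{2} = \left(\left(-1\right) 0\right)^{2} = 0^{2} = 0$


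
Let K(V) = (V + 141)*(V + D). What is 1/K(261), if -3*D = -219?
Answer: 1/134268 ≈ 7.4478e-6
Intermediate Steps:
D = 73 (D = -⅓*(-219) = 73)
K(V) = (73 + V)*(141 + V) (K(V) = (V + 141)*(V + 73) = (141 + V)*(73 + V) = (73 + V)*(141 + V))
1/K(261) = 1/(10293 + 261² + 214*261) = 1/(10293 + 68121 + 55854) = 1/134268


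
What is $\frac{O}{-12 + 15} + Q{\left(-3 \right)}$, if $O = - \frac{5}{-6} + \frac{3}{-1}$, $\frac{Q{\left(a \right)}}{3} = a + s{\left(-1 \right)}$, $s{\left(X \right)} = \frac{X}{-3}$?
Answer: $- \frac{157}{18} \approx -8.7222$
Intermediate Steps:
$s{\left(X \right)} = - \frac{X}{3}$ ($s{\left(X \right)} = X \left(- \frac{1}{3}\right) = - \frac{X}{3}$)
$Q{\left(a \right)} = 1 + 3 a$ ($Q{\left(a \right)} = 3 \left(a - - \frac{1}{3}\right) = 3 \left(a + \frac{1}{3}\right) = 3 \left(\frac{1}{3} + a\right) = 1 + 3 a$)
$O = - \frac{13}{6}$ ($O = \left(-5\right) \left(- \frac{1}{6}\right) + 3 \left(-1\right) = \frac{5}{6} - 3 = - \frac{13}{6} \approx -2.1667$)
$\frac{O}{-12 + 15} + Q{\left(-3 \right)} = \frac{1}{-12 + 15} \left(- \frac{13}{6}\right) + \left(1 + 3 \left(-3\right)\right) = \frac{1}{3} \left(- \frac{13}{6}\right) + \left(1 - 9\right) = \frac{1}{3} \left(- \frac{13}{6}\right) - 8 = - \frac{13}{18} - 8 = - \frac{157}{18}$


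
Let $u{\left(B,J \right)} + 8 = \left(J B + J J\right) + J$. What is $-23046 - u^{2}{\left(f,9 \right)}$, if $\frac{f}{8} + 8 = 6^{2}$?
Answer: $-4424650$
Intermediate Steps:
$f = 224$ ($f = -64 + 8 \cdot 6^{2} = -64 + 8 \cdot 36 = -64 + 288 = 224$)
$u{\left(B,J \right)} = -8 + J + J^{2} + B J$ ($u{\left(B,J \right)} = -8 + \left(\left(J B + J J\right) + J\right) = -8 + \left(\left(B J + J^{2}\right) + J\right) = -8 + \left(\left(J^{2} + B J\right) + J\right) = -8 + \left(J + J^{2} + B J\right) = -8 + J + J^{2} + B J$)
$-23046 - u^{2}{\left(f,9 \right)} = -23046 - \left(-8 + 9 + 9^{2} + 224 \cdot 9\right)^{2} = -23046 - \left(-8 + 9 + 81 + 2016\right)^{2} = -23046 - 2098^{2} = -23046 - 4401604 = -4424650$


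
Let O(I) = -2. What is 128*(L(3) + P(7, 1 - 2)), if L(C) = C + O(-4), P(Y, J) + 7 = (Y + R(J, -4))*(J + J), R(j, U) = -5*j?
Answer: -3840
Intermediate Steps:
P(Y, J) = -7 + 2*J*(Y - 5*J) (P(Y, J) = -7 + (Y - 5*J)*(J + J) = -7 + (Y - 5*J)*(2*J) = -7 + 2*J*(Y - 5*J))
L(C) = -2 + C (L(C) = C - 2 = -2 + C)
128*(L(3) + P(7, 1 - 2)) = 128*((-2 + 3) + (-7 - 10*(1 - 2)² + 2*(1 - 2)*7)) = 128*(1 + (-7 - 10*(-1)² + 2*(-1)*7)) = 128*(1 + (-7 - 10*1 - 14)) = 128*(1 + (-7 - 10 - 14)) = 128*(1 - 31) = 128*(-30) = -3840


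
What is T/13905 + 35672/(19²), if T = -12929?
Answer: 491351791/5019705 ≈ 97.885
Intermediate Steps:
T/13905 + 35672/(19²) = -12929/13905 + 35672/(19²) = -12929*1/13905 + 35672/361 = -12929/13905 + 35672*(1/361) = -12929/13905 + 35672/361 = 491351791/5019705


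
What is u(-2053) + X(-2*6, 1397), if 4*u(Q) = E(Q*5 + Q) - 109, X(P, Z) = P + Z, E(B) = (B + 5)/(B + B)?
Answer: 133810429/98544 ≈ 1357.9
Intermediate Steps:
E(B) = (5 + B)/(2*B) (E(B) = (5 + B)/((2*B)) = (5 + B)*(1/(2*B)) = (5 + B)/(2*B))
u(Q) = -109/4 + (5 + 6*Q)/(48*Q) (u(Q) = ((5 + (Q*5 + Q))/(2*(Q*5 + Q)) - 109)/4 = ((5 + (5*Q + Q))/(2*(5*Q + Q)) - 109)/4 = ((5 + 6*Q)/(2*((6*Q))) - 109)/4 = ((1/(6*Q))*(5 + 6*Q)/2 - 109)/4 = ((5 + 6*Q)/(12*Q) - 109)/4 = (-109 + (5 + 6*Q)/(12*Q))/4 = -109/4 + (5 + 6*Q)/(48*Q))
u(-2053) + X(-2*6, 1397) = (1/48)*(5 - 1302*(-2053))/(-2053) + (-2*6 + 1397) = (1/48)*(-1/2053)*(5 + 2673006) + (-12 + 1397) = (1/48)*(-1/2053)*2673011 + 1385 = -2673011/98544 + 1385 = 133810429/98544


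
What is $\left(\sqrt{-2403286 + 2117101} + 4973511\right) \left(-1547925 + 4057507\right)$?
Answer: $12481433682402 + 2509582 i \sqrt{286185} \approx 1.2481 \cdot 10^{13} + 1.3425 \cdot 10^{9} i$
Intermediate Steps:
$\left(\sqrt{-2403286 + 2117101} + 4973511\right) \left(-1547925 + 4057507\right) = \left(\sqrt{-286185} + 4973511\right) 2509582 = \left(i \sqrt{286185} + 4973511\right) 2509582 = \left(4973511 + i \sqrt{286185}\right) 2509582 = 12481433682402 + 2509582 i \sqrt{286185}$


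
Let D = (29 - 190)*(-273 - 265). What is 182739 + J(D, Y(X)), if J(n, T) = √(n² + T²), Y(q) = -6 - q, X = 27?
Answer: 182739 + √7502679013 ≈ 2.6936e+5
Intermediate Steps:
D = 86618 (D = -161*(-538) = 86618)
J(n, T) = √(T² + n²)
182739 + J(D, Y(X)) = 182739 + √((-6 - 1*27)² + 86618²) = 182739 + √((-6 - 27)² + 7502677924) = 182739 + √((-33)² + 7502677924) = 182739 + √(1089 + 7502677924) = 182739 + √7502679013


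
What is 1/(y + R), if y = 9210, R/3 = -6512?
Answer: -1/10326 ≈ -9.6843e-5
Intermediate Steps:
R = -19536 (R = 3*(-6512) = -19536)
1/(y + R) = 1/(9210 - 19536) = 1/(-10326) = -1/10326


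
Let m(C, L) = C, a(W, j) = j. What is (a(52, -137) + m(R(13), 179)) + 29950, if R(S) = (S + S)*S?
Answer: 30151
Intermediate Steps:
R(S) = 2*S² (R(S) = (2*S)*S = 2*S²)
(a(52, -137) + m(R(13), 179)) + 29950 = (-137 + 2*13²) + 29950 = (-137 + 2*169) + 29950 = (-137 + 338) + 29950 = 201 + 29950 = 30151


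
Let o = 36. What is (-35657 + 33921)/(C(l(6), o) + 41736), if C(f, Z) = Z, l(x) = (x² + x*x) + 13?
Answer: -434/10443 ≈ -0.041559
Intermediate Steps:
l(x) = 13 + 2*x² (l(x) = (x² + x²) + 13 = 2*x² + 13 = 13 + 2*x²)
(-35657 + 33921)/(C(l(6), o) + 41736) = (-35657 + 33921)/(36 + 41736) = -1736/41772 = -1736*1/41772 = -434/10443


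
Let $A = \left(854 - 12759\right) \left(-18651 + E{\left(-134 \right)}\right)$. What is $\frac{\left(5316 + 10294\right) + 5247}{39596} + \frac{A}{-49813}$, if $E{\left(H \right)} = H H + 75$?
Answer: $- \frac{291223085859}{1972395548} \approx -147.65$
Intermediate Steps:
$E{\left(H \right)} = 75 + H^{2}$ ($E{\left(H \right)} = H^{2} + 75 = 75 + H^{2}$)
$A = 7381100$ ($A = \left(854 - 12759\right) \left(-18651 + \left(75 + \left(-134\right)^{2}\right)\right) = - 11905 \left(-18651 + \left(75 + 17956\right)\right) = - 11905 \left(-18651 + 18031\right) = \left(-11905\right) \left(-620\right) = 7381100$)
$\frac{\left(5316 + 10294\right) + 5247}{39596} + \frac{A}{-49813} = \frac{\left(5316 + 10294\right) + 5247}{39596} + \frac{7381100}{-49813} = \left(15610 + 5247\right) \frac{1}{39596} + 7381100 \left(- \frac{1}{49813}\right) = 20857 \cdot \frac{1}{39596} - \frac{7381100}{49813} = \frac{20857}{39596} - \frac{7381100}{49813} = - \frac{291223085859}{1972395548}$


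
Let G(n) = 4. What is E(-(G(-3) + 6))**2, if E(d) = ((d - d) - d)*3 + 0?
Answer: 900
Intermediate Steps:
E(d) = -3*d (E(d) = (0 - d)*3 + 0 = -d*3 + 0 = -3*d + 0 = -3*d)
E(-(G(-3) + 6))**2 = (-(-3)*(4 + 6))**2 = (-(-3)*10)**2 = (-3*(-10))**2 = 30**2 = 900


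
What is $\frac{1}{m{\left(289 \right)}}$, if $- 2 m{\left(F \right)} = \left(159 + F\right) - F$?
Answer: $- \frac{2}{159} \approx -0.012579$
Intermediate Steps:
$m{\left(F \right)} = - \frac{159}{2}$ ($m{\left(F \right)} = - \frac{\left(159 + F\right) - F}{2} = \left(- \frac{1}{2}\right) 159 = - \frac{159}{2}$)
$\frac{1}{m{\left(289 \right)}} = \frac{1}{- \frac{159}{2}} = - \frac{2}{159}$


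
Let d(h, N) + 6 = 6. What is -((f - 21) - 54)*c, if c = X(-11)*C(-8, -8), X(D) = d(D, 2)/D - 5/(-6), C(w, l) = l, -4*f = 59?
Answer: -1795/3 ≈ -598.33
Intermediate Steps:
f = -59/4 (f = -1/4*59 = -59/4 ≈ -14.750)
d(h, N) = 0 (d(h, N) = -6 + 6 = 0)
X(D) = 5/6 (X(D) = 0/D - 5/(-6) = 0 - 5*(-1/6) = 0 + 5/6 = 5/6)
c = -20/3 (c = (5/6)*(-8) = -20/3 ≈ -6.6667)
-((f - 21) - 54)*c = -((-59/4 - 21) - 54)*(-20)/3 = -(-143/4 - 54)*(-20)/3 = -(-359)*(-20)/(4*3) = -1*1795/3 = -1795/3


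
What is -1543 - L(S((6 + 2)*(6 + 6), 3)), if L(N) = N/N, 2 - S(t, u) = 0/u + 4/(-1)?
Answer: -1544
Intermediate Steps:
S(t, u) = 6 (S(t, u) = 2 - (0/u + 4/(-1)) = 2 - (0 + 4*(-1)) = 2 - (0 - 4) = 2 - 1*(-4) = 2 + 4 = 6)
L(N) = 1
-1543 - L(S((6 + 2)*(6 + 6), 3)) = -1543 - 1*1 = -1543 - 1 = -1544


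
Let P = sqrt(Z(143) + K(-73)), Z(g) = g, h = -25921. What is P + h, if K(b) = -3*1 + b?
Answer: -25921 + sqrt(67) ≈ -25913.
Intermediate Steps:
K(b) = -3 + b
P = sqrt(67) (P = sqrt(143 + (-3 - 73)) = sqrt(143 - 76) = sqrt(67) ≈ 8.1853)
P + h = sqrt(67) - 25921 = -25921 + sqrt(67)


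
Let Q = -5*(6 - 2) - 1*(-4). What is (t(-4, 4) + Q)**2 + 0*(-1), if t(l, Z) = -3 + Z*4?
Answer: 9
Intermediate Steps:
t(l, Z) = -3 + 4*Z
Q = -16 (Q = -5*4 + 4 = -20 + 4 = -16)
(t(-4, 4) + Q)**2 + 0*(-1) = ((-3 + 4*4) - 16)**2 + 0*(-1) = ((-3 + 16) - 16)**2 + 0 = (13 - 16)**2 + 0 = (-3)**2 + 0 = 9 + 0 = 9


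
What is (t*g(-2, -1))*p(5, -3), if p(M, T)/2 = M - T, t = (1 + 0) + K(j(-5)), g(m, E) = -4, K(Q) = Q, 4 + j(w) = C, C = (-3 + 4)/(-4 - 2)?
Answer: 608/3 ≈ 202.67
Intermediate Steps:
C = -⅙ (C = 1/(-6) = 1*(-⅙) = -⅙ ≈ -0.16667)
j(w) = -25/6 (j(w) = -4 - ⅙ = -25/6)
t = -19/6 (t = (1 + 0) - 25/6 = 1 - 25/6 = -19/6 ≈ -3.1667)
p(M, T) = -2*T + 2*M (p(M, T) = 2*(M - T) = -2*T + 2*M)
(t*g(-2, -1))*p(5, -3) = (-19/6*(-4))*(-2*(-3) + 2*5) = 38*(6 + 10)/3 = (38/3)*16 = 608/3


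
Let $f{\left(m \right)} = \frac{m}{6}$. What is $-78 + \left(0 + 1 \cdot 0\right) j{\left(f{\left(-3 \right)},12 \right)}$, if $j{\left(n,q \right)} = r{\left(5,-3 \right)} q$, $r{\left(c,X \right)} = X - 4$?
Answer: $-78$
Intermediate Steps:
$f{\left(m \right)} = \frac{m}{6}$ ($f{\left(m \right)} = m \frac{1}{6} = \frac{m}{6}$)
$r{\left(c,X \right)} = -4 + X$
$j{\left(n,q \right)} = - 7 q$ ($j{\left(n,q \right)} = \left(-4 - 3\right) q = - 7 q$)
$-78 + \left(0 + 1 \cdot 0\right) j{\left(f{\left(-3 \right)},12 \right)} = -78 + \left(0 + 1 \cdot 0\right) \left(\left(-7\right) 12\right) = -78 + \left(0 + 0\right) \left(-84\right) = -78 + 0 \left(-84\right) = -78 + 0 = -78$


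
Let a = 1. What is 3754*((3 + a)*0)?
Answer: 0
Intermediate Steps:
3754*((3 + a)*0) = 3754*((3 + 1)*0) = 3754*(4*0) = 3754*0 = 0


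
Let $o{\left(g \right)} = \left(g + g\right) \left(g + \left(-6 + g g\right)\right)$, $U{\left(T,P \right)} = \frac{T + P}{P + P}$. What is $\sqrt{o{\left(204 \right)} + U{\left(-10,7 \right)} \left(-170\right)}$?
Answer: $\frac{\sqrt{835947273}}{7} \approx 4130.4$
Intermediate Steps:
$U{\left(T,P \right)} = \frac{P + T}{2 P}$
$o{\left(g \right)} = 2 g \left(-6 + g + g^{2}\right)$ ($o{\left(g \right)} = 2 g \left(g + \left(-6 + g^{2}\right)\right) = 2 g \left(-6 + g + g^{2}\right)$)
$\sqrt{o{\left(204 \right)} + U{\left(-10,7 \right)} \left(-170\right)} = \sqrt{2 \cdot 204 \left(-6 + 204 + 204^{2}\right) + \frac{7 - 10}{2 \cdot 7} \left(-170\right)} = \sqrt{2 \cdot 204 \left(-6 + 204 + 41616\right) + \frac{1}{2} \cdot \frac{1}{7} \left(-3\right) \left(-170\right)} = \sqrt{2 \cdot 204 \cdot 41814 - - \frac{255}{7}} = \sqrt{17060112 + \frac{255}{7}} = \sqrt{\frac{119421039}{7}} = \frac{\sqrt{835947273}}{7}$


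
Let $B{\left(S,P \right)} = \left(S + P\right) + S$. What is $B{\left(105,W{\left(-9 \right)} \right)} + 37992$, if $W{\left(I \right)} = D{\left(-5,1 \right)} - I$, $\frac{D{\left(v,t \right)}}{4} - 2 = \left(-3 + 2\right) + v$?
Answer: $38195$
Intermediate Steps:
$D{\left(v,t \right)} = 4 + 4 v$ ($D{\left(v,t \right)} = 8 + 4 \left(\left(-3 + 2\right) + v\right) = 8 + 4 \left(-1 + v\right) = 8 + \left(-4 + 4 v\right) = 4 + 4 v$)
$W{\left(I \right)} = -16 - I$ ($W{\left(I \right)} = \left(4 + 4 \left(-5\right)\right) - I = \left(4 - 20\right) - I = -16 - I$)
$B{\left(S,P \right)} = P + 2 S$ ($B{\left(S,P \right)} = \left(P + S\right) + S = P + 2 S$)
$B{\left(105,W{\left(-9 \right)} \right)} + 37992 = \left(\left(-16 - -9\right) + 2 \cdot 105\right) + 37992 = \left(\left(-16 + 9\right) + 210\right) + 37992 = \left(-7 + 210\right) + 37992 = 203 + 37992 = 38195$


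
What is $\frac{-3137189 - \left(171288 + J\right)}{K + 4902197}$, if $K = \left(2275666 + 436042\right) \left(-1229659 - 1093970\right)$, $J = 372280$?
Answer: $\frac{3680757}{6300998446135} \approx 5.8415 \cdot 10^{-7}$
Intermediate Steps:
$K = -6301003348332$ ($K = 2711708 \left(-2323629\right) = -6301003348332$)
$\frac{-3137189 - \left(171288 + J\right)}{K + 4902197} = \frac{-3137189 - 543568}{-6301003348332 + 4902197} = \frac{-3137189 - 543568}{-6300998446135} = \left(-3137189 - 543568\right) \left(- \frac{1}{6300998446135}\right) = \left(-3680757\right) \left(- \frac{1}{6300998446135}\right) = \frac{3680757}{6300998446135}$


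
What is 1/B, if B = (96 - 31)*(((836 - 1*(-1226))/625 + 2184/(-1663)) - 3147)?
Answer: -207875/42495037247 ≈ -4.8917e-6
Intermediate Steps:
B = -42495037247/207875 (B = 65*(((836 + 1226)*(1/625) + 2184*(-1/1663)) - 3147) = 65*((2062*(1/625) - 2184/1663) - 3147) = 65*((2062/625 - 2184/1663) - 3147) = 65*(2064106/1039375 - 3147) = 65*(-3268849019/1039375) = -42495037247/207875 ≈ -2.0443e+5)
1/B = 1/(-42495037247/207875) = -207875/42495037247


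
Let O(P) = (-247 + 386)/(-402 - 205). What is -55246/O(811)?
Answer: 33534322/139 ≈ 2.4125e+5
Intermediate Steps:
O(P) = -139/607 (O(P) = 139/(-607) = 139*(-1/607) = -139/607)
-55246/O(811) = -55246/(-139/607) = -55246*(-607/139) = 33534322/139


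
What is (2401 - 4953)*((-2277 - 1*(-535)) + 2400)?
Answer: -1679216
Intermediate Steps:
(2401 - 4953)*((-2277 - 1*(-535)) + 2400) = -2552*((-2277 + 535) + 2400) = -2552*(-1742 + 2400) = -2552*658 = -1679216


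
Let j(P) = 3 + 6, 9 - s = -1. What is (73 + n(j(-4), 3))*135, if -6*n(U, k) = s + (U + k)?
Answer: 9360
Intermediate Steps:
s = 10 (s = 9 - 1*(-1) = 9 + 1 = 10)
j(P) = 9
n(U, k) = -5/3 - U/6 - k/6 (n(U, k) = -(10 + (U + k))/6 = -(10 + U + k)/6 = -5/3 - U/6 - k/6)
(73 + n(j(-4), 3))*135 = (73 + (-5/3 - 1/6*9 - 1/6*3))*135 = (73 + (-5/3 - 3/2 - 1/2))*135 = (73 - 11/3)*135 = (208/3)*135 = 9360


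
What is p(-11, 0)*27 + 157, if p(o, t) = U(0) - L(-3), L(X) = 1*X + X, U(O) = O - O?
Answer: 319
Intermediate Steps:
U(O) = 0
L(X) = 2*X (L(X) = X + X = 2*X)
p(o, t) = 6 (p(o, t) = 0 - 2*(-3) = 0 - 1*(-6) = 0 + 6 = 6)
p(-11, 0)*27 + 157 = 6*27 + 157 = 162 + 157 = 319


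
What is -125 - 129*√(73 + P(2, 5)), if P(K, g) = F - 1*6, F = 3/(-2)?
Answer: -125 - 129*√262/2 ≈ -1169.0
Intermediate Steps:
F = -3/2 (F = 3*(-½) = -3/2 ≈ -1.5000)
P(K, g) = -15/2 (P(K, g) = -3/2 - 1*6 = -3/2 - 6 = -15/2)
-125 - 129*√(73 + P(2, 5)) = -125 - 129*√(73 - 15/2) = -125 - 129*√262/2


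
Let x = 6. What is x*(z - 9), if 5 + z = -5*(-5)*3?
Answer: 366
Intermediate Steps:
z = 70 (z = -5 - 5*(-5)*3 = -5 + 25*3 = -5 + 75 = 70)
x*(z - 9) = 6*(70 - 9) = 6*61 = 366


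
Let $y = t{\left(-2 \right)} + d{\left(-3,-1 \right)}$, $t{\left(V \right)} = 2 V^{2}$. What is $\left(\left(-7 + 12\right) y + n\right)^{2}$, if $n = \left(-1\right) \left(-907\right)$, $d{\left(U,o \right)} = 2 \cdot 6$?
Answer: $1014049$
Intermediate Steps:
$d{\left(U,o \right)} = 12$
$y = 20$ ($y = 2 \left(-2\right)^{2} + 12 = 2 \cdot 4 + 12 = 8 + 12 = 20$)
$n = 907$
$\left(\left(-7 + 12\right) y + n\right)^{2} = \left(\left(-7 + 12\right) 20 + 907\right)^{2} = \left(5 \cdot 20 + 907\right)^{2} = \left(100 + 907\right)^{2} = 1007^{2} = 1014049$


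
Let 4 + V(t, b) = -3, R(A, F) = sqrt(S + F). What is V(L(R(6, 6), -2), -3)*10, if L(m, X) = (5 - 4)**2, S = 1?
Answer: -70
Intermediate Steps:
R(A, F) = sqrt(1 + F)
L(m, X) = 1 (L(m, X) = 1**2 = 1)
V(t, b) = -7 (V(t, b) = -4 - 3 = -7)
V(L(R(6, 6), -2), -3)*10 = -7*10 = -70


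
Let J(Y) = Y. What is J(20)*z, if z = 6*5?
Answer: 600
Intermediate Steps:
z = 30
J(20)*z = 20*30 = 600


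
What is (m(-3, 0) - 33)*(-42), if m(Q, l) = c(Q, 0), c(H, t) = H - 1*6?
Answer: 1764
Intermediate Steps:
c(H, t) = -6 + H (c(H, t) = H - 6 = -6 + H)
m(Q, l) = -6 + Q
(m(-3, 0) - 33)*(-42) = ((-6 - 3) - 33)*(-42) = (-9 - 33)*(-42) = -42*(-42) = 1764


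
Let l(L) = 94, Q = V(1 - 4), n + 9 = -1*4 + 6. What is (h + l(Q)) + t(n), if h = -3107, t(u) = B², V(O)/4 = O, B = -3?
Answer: -3004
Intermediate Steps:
V(O) = 4*O
n = -7 (n = -9 + (-1*4 + 6) = -9 + (-4 + 6) = -9 + 2 = -7)
Q = -12 (Q = 4*(1 - 4) = 4*(-3) = -12)
t(u) = 9 (t(u) = (-3)² = 9)
(h + l(Q)) + t(n) = (-3107 + 94) + 9 = -3013 + 9 = -3004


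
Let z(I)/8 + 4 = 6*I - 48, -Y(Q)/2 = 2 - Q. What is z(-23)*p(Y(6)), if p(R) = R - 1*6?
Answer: -3040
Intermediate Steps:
Y(Q) = -4 + 2*Q (Y(Q) = -2*(2 - Q) = -4 + 2*Q)
p(R) = -6 + R (p(R) = R - 6 = -6 + R)
z(I) = -416 + 48*I (z(I) = -32 + 8*(6*I - 48) = -32 + 8*(-48 + 6*I) = -32 + (-384 + 48*I) = -416 + 48*I)
z(-23)*p(Y(6)) = (-416 + 48*(-23))*(-6 + (-4 + 2*6)) = (-416 - 1104)*(-6 + (-4 + 12)) = -1520*(-6 + 8) = -1520*2 = -3040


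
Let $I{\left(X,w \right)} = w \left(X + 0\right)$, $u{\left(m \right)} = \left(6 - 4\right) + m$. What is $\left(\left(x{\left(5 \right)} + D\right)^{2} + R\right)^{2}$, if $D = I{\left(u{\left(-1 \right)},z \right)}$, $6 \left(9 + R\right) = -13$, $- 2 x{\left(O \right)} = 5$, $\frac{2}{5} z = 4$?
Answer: $\frac{292681}{144} \approx 2032.5$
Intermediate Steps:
$z = 10$ ($z = \frac{5}{2} \cdot 4 = 10$)
$u{\left(m \right)} = 2 + m$
$x{\left(O \right)} = - \frac{5}{2}$ ($x{\left(O \right)} = \left(- \frac{1}{2}\right) 5 = - \frac{5}{2}$)
$R = - \frac{67}{6}$ ($R = -9 + \frac{1}{6} \left(-13\right) = -9 - \frac{13}{6} = - \frac{67}{6} \approx -11.167$)
$I{\left(X,w \right)} = X w$ ($I{\left(X,w \right)} = w X = X w$)
$D = 10$ ($D = \left(2 - 1\right) 10 = 1 \cdot 10 = 10$)
$\left(\left(x{\left(5 \right)} + D\right)^{2} + R\right)^{2} = \left(\left(- \frac{5}{2} + 10\right)^{2} - \frac{67}{6}\right)^{2} = \left(\left(\frac{15}{2}\right)^{2} - \frac{67}{6}\right)^{2} = \left(\frac{225}{4} - \frac{67}{6}\right)^{2} = \left(\frac{541}{12}\right)^{2} = \frac{292681}{144}$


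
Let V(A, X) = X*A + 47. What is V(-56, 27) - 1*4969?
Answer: -6434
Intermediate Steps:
V(A, X) = 47 + A*X (V(A, X) = A*X + 47 = 47 + A*X)
V(-56, 27) - 1*4969 = (47 - 56*27) - 1*4969 = (47 - 1512) - 4969 = -1465 - 4969 = -6434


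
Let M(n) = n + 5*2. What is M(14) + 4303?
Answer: 4327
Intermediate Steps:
M(n) = 10 + n (M(n) = n + 10 = 10 + n)
M(14) + 4303 = (10 + 14) + 4303 = 24 + 4303 = 4327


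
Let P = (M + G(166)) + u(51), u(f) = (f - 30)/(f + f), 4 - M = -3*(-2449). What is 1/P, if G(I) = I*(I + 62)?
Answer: 34/1037177 ≈ 3.2781e-5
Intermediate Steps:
M = -7343 (M = 4 - (-3)*(-2449) = 4 - 1*7347 = 4 - 7347 = -7343)
G(I) = I*(62 + I)
u(f) = (-30 + f)/(2*f) (u(f) = (-30 + f)/((2*f)) = (-30 + f)*(1/(2*f)) = (-30 + f)/(2*f))
P = 1037177/34 (P = (-7343 + 166*(62 + 166)) + (1/2)*(-30 + 51)/51 = (-7343 + 166*228) + (1/2)*(1/51)*21 = (-7343 + 37848) + 7/34 = 30505 + 7/34 = 1037177/34 ≈ 30505.)
1/P = 1/(1037177/34) = 34/1037177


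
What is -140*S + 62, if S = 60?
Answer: -8338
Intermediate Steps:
-140*S + 62 = -140*60 + 62 = -8400 + 62 = -8338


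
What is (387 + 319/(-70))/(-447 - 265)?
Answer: -26771/49840 ≈ -0.53714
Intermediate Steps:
(387 + 319/(-70))/(-447 - 265) = (387 + 319*(-1/70))/(-712) = (387 - 319/70)*(-1/712) = (26771/70)*(-1/712) = -26771/49840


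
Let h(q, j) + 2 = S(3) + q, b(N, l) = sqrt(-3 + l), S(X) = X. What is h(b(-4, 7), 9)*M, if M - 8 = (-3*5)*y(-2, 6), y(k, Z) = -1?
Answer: 69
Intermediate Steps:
h(q, j) = 1 + q (h(q, j) = -2 + (3 + q) = 1 + q)
M = 23 (M = 8 - 3*5*(-1) = 8 - 15*(-1) = 8 + 15 = 23)
h(b(-4, 7), 9)*M = (1 + sqrt(-3 + 7))*23 = (1 + sqrt(4))*23 = (1 + 2)*23 = 3*23 = 69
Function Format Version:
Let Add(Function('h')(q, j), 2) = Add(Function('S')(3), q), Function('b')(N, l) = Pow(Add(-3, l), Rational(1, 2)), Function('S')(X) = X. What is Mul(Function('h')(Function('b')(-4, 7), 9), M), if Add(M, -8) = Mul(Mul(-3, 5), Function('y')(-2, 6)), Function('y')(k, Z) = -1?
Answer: 69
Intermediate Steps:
Function('h')(q, j) = Add(1, q) (Function('h')(q, j) = Add(-2, Add(3, q)) = Add(1, q))
M = 23 (M = Add(8, Mul(Mul(-3, 5), -1)) = Add(8, Mul(-15, -1)) = Add(8, 15) = 23)
Mul(Function('h')(Function('b')(-4, 7), 9), M) = Mul(Add(1, Pow(Add(-3, 7), Rational(1, 2))), 23) = Mul(Add(1, Pow(4, Rational(1, 2))), 23) = Mul(Add(1, 2), 23) = Mul(3, 23) = 69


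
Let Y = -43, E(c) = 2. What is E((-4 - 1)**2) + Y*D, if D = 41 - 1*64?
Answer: 991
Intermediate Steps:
D = -23 (D = 41 - 64 = -23)
E((-4 - 1)**2) + Y*D = 2 - 43*(-23) = 2 + 989 = 991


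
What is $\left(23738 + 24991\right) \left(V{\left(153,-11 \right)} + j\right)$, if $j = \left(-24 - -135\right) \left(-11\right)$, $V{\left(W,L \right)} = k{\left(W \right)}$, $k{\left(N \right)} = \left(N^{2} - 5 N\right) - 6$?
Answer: $1043628993$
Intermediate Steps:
$k{\left(N \right)} = -6 + N^{2} - 5 N$
$V{\left(W,L \right)} = -6 + W^{2} - 5 W$
$j = -1221$ ($j = \left(-24 + 135\right) \left(-11\right) = 111 \left(-11\right) = -1221$)
$\left(23738 + 24991\right) \left(V{\left(153,-11 \right)} + j\right) = \left(23738 + 24991\right) \left(\left(-6 + 153^{2} - 765\right) - 1221\right) = 48729 \left(\left(-6 + 23409 - 765\right) - 1221\right) = 48729 \left(22638 - 1221\right) = 48729 \cdot 21417 = 1043628993$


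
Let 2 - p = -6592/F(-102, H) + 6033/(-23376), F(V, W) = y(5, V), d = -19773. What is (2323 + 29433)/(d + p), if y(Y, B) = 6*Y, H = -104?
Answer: -3711641280/2285121883 ≈ -1.6243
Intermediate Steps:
F(V, W) = 30 (F(V, W) = 6*5 = 30)
p = 25946357/116880 (p = 2 - (-6592/30 + 6033/(-23376)) = 2 - (-6592*1/30 + 6033*(-1/23376)) = 2 - (-3296/15 - 2011/7792) = 2 - 1*(-25712597/116880) = 2 + 25712597/116880 = 25946357/116880 ≈ 221.99)
(2323 + 29433)/(d + p) = (2323 + 29433)/(-19773 + 25946357/116880) = 31756/(-2285121883/116880) = 31756*(-116880/2285121883) = -3711641280/2285121883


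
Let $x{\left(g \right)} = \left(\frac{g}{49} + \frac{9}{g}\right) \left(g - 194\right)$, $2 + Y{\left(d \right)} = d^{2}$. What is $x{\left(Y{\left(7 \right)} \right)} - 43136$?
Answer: $- \frac{2035342}{47} \approx -43305.0$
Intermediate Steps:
$Y{\left(d \right)} = -2 + d^{2}$
$x{\left(g \right)} = \left(-194 + g\right) \left(\frac{9}{g} + \frac{g}{49}\right)$ ($x{\left(g \right)} = \left(g \frac{1}{49} + \frac{9}{g}\right) \left(-194 + g\right) = \left(\frac{g}{49} + \frac{9}{g}\right) \left(-194 + g\right) = \left(\frac{9}{g} + \frac{g}{49}\right) \left(-194 + g\right) = \left(-194 + g\right) \left(\frac{9}{g} + \frac{g}{49}\right)$)
$x{\left(Y{\left(7 \right)} \right)} - 43136 = \frac{-85554 + \left(-2 + 7^{2}\right) \left(441 + \left(-2 + 7^{2}\right)^{2} - 194 \left(-2 + 7^{2}\right)\right)}{49 \left(-2 + 7^{2}\right)} - 43136 = \frac{-85554 + \left(-2 + 49\right) \left(441 + \left(-2 + 49\right)^{2} - 194 \left(-2 + 49\right)\right)}{49 \left(-2 + 49\right)} - 43136 = \frac{-85554 + 47 \left(441 + 47^{2} - 9118\right)}{49 \cdot 47} - 43136 = \frac{1}{49} \cdot \frac{1}{47} \left(-85554 + 47 \left(441 + 2209 - 9118\right)\right) - 43136 = \frac{1}{49} \cdot \frac{1}{47} \left(-85554 + 47 \left(-6468\right)\right) - 43136 = \frac{1}{49} \cdot \frac{1}{47} \left(-85554 - 303996\right) - 43136 = \frac{1}{49} \cdot \frac{1}{47} \left(-389550\right) - 43136 = - \frac{7950}{47} - 43136 = - \frac{2035342}{47}$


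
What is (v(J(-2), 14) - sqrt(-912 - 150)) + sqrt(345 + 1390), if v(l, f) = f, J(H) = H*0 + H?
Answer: 14 + sqrt(1735) - 3*I*sqrt(118) ≈ 55.653 - 32.588*I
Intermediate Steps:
J(H) = H (J(H) = 0 + H = H)
(v(J(-2), 14) - sqrt(-912 - 150)) + sqrt(345 + 1390) = (14 - sqrt(-912 - 150)) + sqrt(345 + 1390) = (14 - sqrt(-1062)) + sqrt(1735) = (14 - 3*I*sqrt(118)) + sqrt(1735) = 14 + sqrt(1735) - 3*I*sqrt(118)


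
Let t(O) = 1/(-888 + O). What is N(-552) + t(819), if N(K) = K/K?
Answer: 68/69 ≈ 0.98551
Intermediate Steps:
N(K) = 1
N(-552) + t(819) = 1 + 1/(-888 + 819) = 1 + 1/(-69) = 1 - 1/69 = 68/69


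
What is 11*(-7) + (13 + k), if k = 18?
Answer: -46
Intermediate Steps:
11*(-7) + (13 + k) = 11*(-7) + (13 + 18) = -77 + 31 = -46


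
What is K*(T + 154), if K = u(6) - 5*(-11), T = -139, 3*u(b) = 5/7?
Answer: 5800/7 ≈ 828.57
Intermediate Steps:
u(b) = 5/21 (u(b) = (5/7)/3 = (5*(⅐))/3 = (⅓)*(5/7) = 5/21)
K = 1160/21 (K = 5/21 - 5*(-11) = 5/21 + 55 = 1160/21 ≈ 55.238)
K*(T + 154) = 1160*(-139 + 154)/21 = (1160/21)*15 = 5800/7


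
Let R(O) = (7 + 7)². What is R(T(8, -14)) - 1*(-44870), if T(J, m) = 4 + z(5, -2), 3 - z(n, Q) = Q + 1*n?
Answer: 45066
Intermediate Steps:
z(n, Q) = 3 - Q - n (z(n, Q) = 3 - (Q + 1*n) = 3 - (Q + n) = 3 + (-Q - n) = 3 - Q - n)
T(J, m) = 4 (T(J, m) = 4 + (3 - 1*(-2) - 1*5) = 4 + (3 + 2 - 5) = 4 + 0 = 4)
R(O) = 196 (R(O) = 14² = 196)
R(T(8, -14)) - 1*(-44870) = 196 - 1*(-44870) = 196 + 44870 = 45066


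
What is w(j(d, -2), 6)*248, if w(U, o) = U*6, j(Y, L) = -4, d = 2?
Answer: -5952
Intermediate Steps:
w(U, o) = 6*U
w(j(d, -2), 6)*248 = (6*(-4))*248 = -24*248 = -5952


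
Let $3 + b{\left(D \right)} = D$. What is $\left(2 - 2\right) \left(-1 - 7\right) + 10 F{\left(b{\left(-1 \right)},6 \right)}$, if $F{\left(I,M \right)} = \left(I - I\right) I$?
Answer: $0$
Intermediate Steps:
$b{\left(D \right)} = -3 + D$
$F{\left(I,M \right)} = 0$ ($F{\left(I,M \right)} = 0 I = 0$)
$\left(2 - 2\right) \left(-1 - 7\right) + 10 F{\left(b{\left(-1 \right)},6 \right)} = \left(2 - 2\right) \left(-1 - 7\right) + 10 \cdot 0 = 0 \left(-8\right) + 0 = 0 + 0 = 0$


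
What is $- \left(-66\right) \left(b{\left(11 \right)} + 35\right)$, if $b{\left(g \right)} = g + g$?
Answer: $3762$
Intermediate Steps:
$b{\left(g \right)} = 2 g$
$- \left(-66\right) \left(b{\left(11 \right)} + 35\right) = - \left(-66\right) \left(2 \cdot 11 + 35\right) = - \left(-66\right) \left(22 + 35\right) = - \left(-66\right) 57 = \left(-1\right) \left(-3762\right) = 3762$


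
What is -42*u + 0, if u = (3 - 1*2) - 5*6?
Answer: 1218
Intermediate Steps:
u = -29 (u = (3 - 2) - 30 = 1 - 30 = -29)
-42*u + 0 = -42*(-29) + 0 = 1218 + 0 = 1218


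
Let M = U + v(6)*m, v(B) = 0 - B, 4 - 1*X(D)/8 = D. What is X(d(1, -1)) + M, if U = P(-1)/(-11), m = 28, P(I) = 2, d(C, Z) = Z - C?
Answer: -1322/11 ≈ -120.18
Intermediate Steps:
X(D) = 32 - 8*D
U = -2/11 (U = 2/(-11) = 2*(-1/11) = -2/11 ≈ -0.18182)
v(B) = -B
M = -1850/11 (M = -2/11 - 1*6*28 = -2/11 - 6*28 = -2/11 - 168 = -1850/11 ≈ -168.18)
X(d(1, -1)) + M = (32 - 8*(-1 - 1*1)) - 1850/11 = (32 - 8*(-1 - 1)) - 1850/11 = (32 - 8*(-2)) - 1850/11 = (32 + 16) - 1850/11 = 48 - 1850/11 = -1322/11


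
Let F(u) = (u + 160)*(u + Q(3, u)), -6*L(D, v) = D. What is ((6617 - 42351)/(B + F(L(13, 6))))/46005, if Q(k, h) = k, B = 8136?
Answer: -428808/4564171385 ≈ -9.3951e-5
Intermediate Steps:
L(D, v) = -D/6
F(u) = (3 + u)*(160 + u) (F(u) = (u + 160)*(u + 3) = (160 + u)*(3 + u) = (3 + u)*(160 + u))
((6617 - 42351)/(B + F(L(13, 6))))/46005 = ((6617 - 42351)/(8136 + (480 + (-⅙*13)² + 163*(-⅙*13))))/46005 = -35734/(8136 + (480 + (-13/6)² + 163*(-13/6)))*(1/46005) = -35734/(8136 + (480 + 169/36 - 2119/6))*(1/46005) = -35734/(8136 + 4735/36)*(1/46005) = -35734/297631/36*(1/46005) = -35734*36/297631*(1/46005) = -1286424/297631*1/46005 = -428808/4564171385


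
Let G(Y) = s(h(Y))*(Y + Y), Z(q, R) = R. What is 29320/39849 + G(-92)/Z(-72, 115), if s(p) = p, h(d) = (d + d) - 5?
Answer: 60398288/199245 ≈ 303.14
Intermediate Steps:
h(d) = -5 + 2*d (h(d) = 2*d - 5 = -5 + 2*d)
G(Y) = 2*Y*(-5 + 2*Y) (G(Y) = (-5 + 2*Y)*(Y + Y) = (-5 + 2*Y)*(2*Y) = 2*Y*(-5 + 2*Y))
29320/39849 + G(-92)/Z(-72, 115) = 29320/39849 + (2*(-92)*(-5 + 2*(-92)))/115 = 29320*(1/39849) + (2*(-92)*(-5 - 184))*(1/115) = 29320/39849 + (2*(-92)*(-189))*(1/115) = 29320/39849 + 34776*(1/115) = 29320/39849 + 1512/5 = 60398288/199245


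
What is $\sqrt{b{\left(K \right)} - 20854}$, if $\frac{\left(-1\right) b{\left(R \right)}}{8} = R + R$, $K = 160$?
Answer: $i \sqrt{23414} \approx 153.02 i$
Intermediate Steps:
$b{\left(R \right)} = - 16 R$ ($b{\left(R \right)} = - 8 \left(R + R\right) = - 8 \cdot 2 R = - 16 R$)
$\sqrt{b{\left(K \right)} - 20854} = \sqrt{\left(-16\right) 160 - 20854} = \sqrt{-2560 - 20854} = \sqrt{-23414} = i \sqrt{23414}$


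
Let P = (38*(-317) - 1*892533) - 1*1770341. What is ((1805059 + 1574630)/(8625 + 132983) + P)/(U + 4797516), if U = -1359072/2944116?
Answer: -10325851477182017/18519759436098784 ≈ -0.55756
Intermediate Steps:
P = -2674920 (P = (-12046 - 892533) - 1770341 = -904579 - 1770341 = -2674920)
U = -37752/81781 (U = -1359072*1/2944116 = -37752/81781 ≈ -0.46162)
((1805059 + 1574630)/(8625 + 132983) + P)/(U + 4797516) = ((1805059 + 1574630)/(8625 + 132983) - 2674920)/(-37752/81781 + 4797516) = (3379689/141608 - 2674920)/(392345618244/81781) = (3379689*(1/141608) - 2674920)*(81781/392345618244) = (3379689/141608 - 2674920)*(81781/392345618244) = -378786691671/141608*81781/392345618244 = -10325851477182017/18519759436098784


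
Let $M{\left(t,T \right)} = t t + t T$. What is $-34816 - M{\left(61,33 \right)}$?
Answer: $-40550$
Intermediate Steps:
$M{\left(t,T \right)} = t^{2} + T t$
$-34816 - M{\left(61,33 \right)} = -34816 - 61 \left(33 + 61\right) = -34816 - 61 \cdot 94 = -34816 - 5734 = -40550$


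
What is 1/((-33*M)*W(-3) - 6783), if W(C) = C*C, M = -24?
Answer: 1/345 ≈ 0.0028986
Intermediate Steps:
W(C) = C**2
1/((-33*M)*W(-3) - 6783) = 1/(-33*(-24)*(-3)**2 - 6783) = 1/(792*9 - 6783) = 1/(7128 - 6783) = 1/345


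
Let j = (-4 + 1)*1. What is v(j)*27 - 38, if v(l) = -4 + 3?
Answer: -65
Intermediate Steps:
j = -3 (j = -3*1 = -3)
v(l) = -1
v(j)*27 - 38 = -1*27 - 38 = -27 - 38 = -65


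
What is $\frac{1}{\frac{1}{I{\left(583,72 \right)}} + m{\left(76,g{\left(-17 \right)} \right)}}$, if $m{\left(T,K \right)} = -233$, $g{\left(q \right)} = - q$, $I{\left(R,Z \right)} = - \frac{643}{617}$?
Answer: $- \frac{643}{150436} \approx -0.0042742$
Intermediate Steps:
$I{\left(R,Z \right)} = - \frac{643}{617}$ ($I{\left(R,Z \right)} = \left(-643\right) \frac{1}{617} = - \frac{643}{617}$)
$\frac{1}{\frac{1}{I{\left(583,72 \right)}} + m{\left(76,g{\left(-17 \right)} \right)}} = \frac{1}{\frac{1}{- \frac{643}{617}} - 233} = \frac{1}{- \frac{617}{643} - 233} = \frac{1}{- \frac{150436}{643}} = - \frac{643}{150436}$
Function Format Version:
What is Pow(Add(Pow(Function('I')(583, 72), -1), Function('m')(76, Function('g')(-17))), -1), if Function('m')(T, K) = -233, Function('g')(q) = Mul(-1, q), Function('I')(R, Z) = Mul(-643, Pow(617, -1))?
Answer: Rational(-643, 150436) ≈ -0.0042742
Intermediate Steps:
Function('I')(R, Z) = Rational(-643, 617) (Function('I')(R, Z) = Mul(-643, Rational(1, 617)) = Rational(-643, 617))
Pow(Add(Pow(Function('I')(583, 72), -1), Function('m')(76, Function('g')(-17))), -1) = Pow(Add(Pow(Rational(-643, 617), -1), -233), -1) = Pow(Add(Rational(-617, 643), -233), -1) = Pow(Rational(-150436, 643), -1) = Rational(-643, 150436)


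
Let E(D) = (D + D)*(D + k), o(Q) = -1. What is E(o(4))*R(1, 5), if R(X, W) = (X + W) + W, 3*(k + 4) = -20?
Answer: 770/3 ≈ 256.67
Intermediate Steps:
k = -32/3 (k = -4 + (⅓)*(-20) = -4 - 20/3 = -32/3 ≈ -10.667)
R(X, W) = X + 2*W (R(X, W) = (W + X) + W = X + 2*W)
E(D) = 2*D*(-32/3 + D) (E(D) = (D + D)*(D - 32/3) = (2*D)*(-32/3 + D) = 2*D*(-32/3 + D))
E(o(4))*R(1, 5) = ((⅔)*(-1)*(-32 + 3*(-1)))*(1 + 2*5) = ((⅔)*(-1)*(-32 - 3))*(1 + 10) = ((⅔)*(-1)*(-35))*11 = (70/3)*11 = 770/3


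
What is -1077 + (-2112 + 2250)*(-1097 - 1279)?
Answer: -328965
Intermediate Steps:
-1077 + (-2112 + 2250)*(-1097 - 1279) = -1077 + 138*(-2376) = -1077 - 327888 = -328965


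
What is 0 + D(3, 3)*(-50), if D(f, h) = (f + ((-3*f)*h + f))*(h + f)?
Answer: 6300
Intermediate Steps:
D(f, h) = (f + h)*(2*f - 3*f*h) (D(f, h) = (f + (-3*f*h + f))*(f + h) = (f + (f - 3*f*h))*(f + h) = (2*f - 3*f*h)*(f + h) = (f + h)*(2*f - 3*f*h))
0 + D(3, 3)*(-50) = 0 + (3*(-3*3² + 2*3 + 2*3 - 3*3*3))*(-50) = 0 + (3*(-3*9 + 6 + 6 - 27))*(-50) = 0 + (3*(-27 + 6 + 6 - 27))*(-50) = 0 + (3*(-42))*(-50) = 0 - 126*(-50) = 0 + 6300 = 6300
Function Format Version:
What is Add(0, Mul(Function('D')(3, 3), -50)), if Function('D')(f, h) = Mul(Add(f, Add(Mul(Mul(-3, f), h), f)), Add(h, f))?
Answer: 6300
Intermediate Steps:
Function('D')(f, h) = Mul(Add(f, h), Add(Mul(2, f), Mul(-3, f, h))) (Function('D')(f, h) = Mul(Add(f, Add(Mul(-3, f, h), f)), Add(f, h)) = Mul(Add(f, Add(f, Mul(-3, f, h))), Add(f, h)) = Mul(Add(Mul(2, f), Mul(-3, f, h)), Add(f, h)) = Mul(Add(f, h), Add(Mul(2, f), Mul(-3, f, h))))
Add(0, Mul(Function('D')(3, 3), -50)) = Add(0, Mul(Mul(3, Add(Mul(-3, Pow(3, 2)), Mul(2, 3), Mul(2, 3), Mul(-3, 3, 3))), -50)) = Add(0, Mul(Mul(3, Add(Mul(-3, 9), 6, 6, -27)), -50)) = Add(0, Mul(Mul(3, Add(-27, 6, 6, -27)), -50)) = Add(0, Mul(Mul(3, -42), -50)) = Add(0, Mul(-126, -50)) = Add(0, 6300) = 6300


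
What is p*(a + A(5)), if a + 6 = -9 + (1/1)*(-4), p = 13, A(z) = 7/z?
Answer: -1144/5 ≈ -228.80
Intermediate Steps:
a = -19 (a = -6 + (-9 + (1/1)*(-4)) = -6 + (-9 + (1*1)*(-4)) = -6 + (-9 + 1*(-4)) = -6 + (-9 - 4) = -6 - 13 = -19)
p*(a + A(5)) = 13*(-19 + 7/5) = 13*(-88/5) = -1144/5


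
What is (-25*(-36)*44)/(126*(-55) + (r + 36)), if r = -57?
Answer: -13200/2317 ≈ -5.6970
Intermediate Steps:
(-25*(-36)*44)/(126*(-55) + (r + 36)) = (-25*(-36)*44)/(126*(-55) + (-57 + 36)) = (900*44)/(-6930 - 21) = 39600/(-6951) = 39600*(-1/6951) = -13200/2317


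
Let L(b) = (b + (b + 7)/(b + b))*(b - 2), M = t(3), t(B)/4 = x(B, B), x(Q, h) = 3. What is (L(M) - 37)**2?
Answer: 1190281/144 ≈ 8265.8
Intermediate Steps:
t(B) = 12 (t(B) = 4*3 = 12)
M = 12
L(b) = (-2 + b)*(b + (7 + b)/(2*b)) (L(b) = (b + (7 + b)/((2*b)))*(-2 + b) = (b + (7 + b)*(1/(2*b)))*(-2 + b) = (b + (7 + b)/(2*b))*(-2 + b) = (-2 + b)*(b + (7 + b)/(2*b)))
(L(M) - 37)**2 = ((5/2 + 12**2 - 7/12 - 3/2*12) - 37)**2 = ((5/2 + 144 - 7*1/12 - 18) - 37)**2 = ((5/2 + 144 - 7/12 - 18) - 37)**2 = (1535/12 - 37)**2 = (1091/12)**2 = 1190281/144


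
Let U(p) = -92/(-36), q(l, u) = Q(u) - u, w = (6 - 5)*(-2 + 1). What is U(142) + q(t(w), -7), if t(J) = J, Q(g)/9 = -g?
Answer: 653/9 ≈ 72.556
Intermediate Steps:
Q(g) = -9*g (Q(g) = 9*(-g) = -9*g)
w = -1 (w = 1*(-1) = -1)
q(l, u) = -10*u (q(l, u) = -9*u - u = -10*u)
U(p) = 23/9 (U(p) = -92*(-1/36) = 23/9)
U(142) + q(t(w), -7) = 23/9 - 10*(-7) = 23/9 + 70 = 653/9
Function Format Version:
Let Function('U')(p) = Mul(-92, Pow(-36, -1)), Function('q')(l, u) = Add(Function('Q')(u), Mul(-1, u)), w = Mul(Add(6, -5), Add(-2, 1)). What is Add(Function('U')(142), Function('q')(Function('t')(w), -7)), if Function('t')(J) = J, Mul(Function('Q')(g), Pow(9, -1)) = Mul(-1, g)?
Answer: Rational(653, 9) ≈ 72.556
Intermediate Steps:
Function('Q')(g) = Mul(-9, g) (Function('Q')(g) = Mul(9, Mul(-1, g)) = Mul(-9, g))
w = -1 (w = Mul(1, -1) = -1)
Function('q')(l, u) = Mul(-10, u) (Function('q')(l, u) = Add(Mul(-9, u), Mul(-1, u)) = Mul(-10, u))
Function('U')(p) = Rational(23, 9) (Function('U')(p) = Mul(-92, Rational(-1, 36)) = Rational(23, 9))
Add(Function('U')(142), Function('q')(Function('t')(w), -7)) = Add(Rational(23, 9), Mul(-10, -7)) = Add(Rational(23, 9), 70) = Rational(653, 9)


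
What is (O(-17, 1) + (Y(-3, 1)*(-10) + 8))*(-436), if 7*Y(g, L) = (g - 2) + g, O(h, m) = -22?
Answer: 7848/7 ≈ 1121.1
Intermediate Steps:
Y(g, L) = -2/7 + 2*g/7 (Y(g, L) = ((g - 2) + g)/7 = ((-2 + g) + g)/7 = (-2 + 2*g)/7 = -2/7 + 2*g/7)
(O(-17, 1) + (Y(-3, 1)*(-10) + 8))*(-436) = (-22 + ((-2/7 + (2/7)*(-3))*(-10) + 8))*(-436) = (-22 + ((-2/7 - 6/7)*(-10) + 8))*(-436) = (-22 + (-8/7*(-10) + 8))*(-436) = (-22 + (80/7 + 8))*(-436) = (-22 + 136/7)*(-436) = -18/7*(-436) = 7848/7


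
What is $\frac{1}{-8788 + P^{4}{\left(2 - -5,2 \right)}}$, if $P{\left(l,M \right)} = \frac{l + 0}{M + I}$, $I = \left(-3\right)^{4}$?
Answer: $- \frac{47458321}{417063722547} \approx -0.00011379$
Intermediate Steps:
$I = 81$
$P{\left(l,M \right)} = \frac{l}{81 + M}$ ($P{\left(l,M \right)} = \frac{l + 0}{M + 81} = \frac{l}{81 + M}$)
$\frac{1}{-8788 + P^{4}{\left(2 - -5,2 \right)}} = \frac{1}{-8788 + \left(\frac{2 - -5}{81 + 2}\right)^{4}} = \frac{1}{-8788 + \left(\frac{2 + 5}{83}\right)^{4}} = \frac{1}{-8788 + \left(7 \cdot \frac{1}{83}\right)^{4}} = \frac{1}{-8788 + \left(\frac{7}{83}\right)^{4}} = \frac{1}{-8788 + \frac{2401}{47458321}} = \frac{1}{- \frac{417063722547}{47458321}} = - \frac{47458321}{417063722547}$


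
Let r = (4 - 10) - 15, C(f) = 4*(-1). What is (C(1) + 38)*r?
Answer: -714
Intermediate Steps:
C(f) = -4
r = -21 (r = -6 - 15 = -21)
(C(1) + 38)*r = (-4 + 38)*(-21) = 34*(-21) = -714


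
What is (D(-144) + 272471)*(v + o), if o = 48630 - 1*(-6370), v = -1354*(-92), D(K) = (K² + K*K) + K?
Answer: 56348258832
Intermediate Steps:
D(K) = K + 2*K² (D(K) = (K² + K²) + K = 2*K² + K = K + 2*K²)
v = 124568
o = 55000 (o = 48630 + 6370 = 55000)
(D(-144) + 272471)*(v + o) = (-144*(1 + 2*(-144)) + 272471)*(124568 + 55000) = (-144*(1 - 288) + 272471)*179568 = (-144*(-287) + 272471)*179568 = (41328 + 272471)*179568 = 313799*179568 = 56348258832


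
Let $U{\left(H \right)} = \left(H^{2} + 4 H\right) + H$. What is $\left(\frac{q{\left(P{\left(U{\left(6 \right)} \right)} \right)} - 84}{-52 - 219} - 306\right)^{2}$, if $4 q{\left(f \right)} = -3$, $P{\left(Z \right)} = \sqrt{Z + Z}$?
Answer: $\frac{109802763225}{1175056} \approx 93445.0$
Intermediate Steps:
$U{\left(H \right)} = H^{2} + 5 H$
$P{\left(Z \right)} = \sqrt{2} \sqrt{Z}$ ($P{\left(Z \right)} = \sqrt{2 Z} = \sqrt{2} \sqrt{Z}$)
$q{\left(f \right)} = - \frac{3}{4}$ ($q{\left(f \right)} = \frac{1}{4} \left(-3\right) = - \frac{3}{4}$)
$\left(\frac{q{\left(P{\left(U{\left(6 \right)} \right)} \right)} - 84}{-52 - 219} - 306\right)^{2} = \left(\frac{- \frac{3}{4} - 84}{-52 - 219} - 306\right)^{2} = \left(- \frac{339}{4 \left(-271\right)} - 306\right)^{2} = \left(\left(- \frac{339}{4}\right) \left(- \frac{1}{271}\right) - 306\right)^{2} = \left(\frac{339}{1084} - 306\right)^{2} = \left(- \frac{331365}{1084}\right)^{2} = \frac{109802763225}{1175056}$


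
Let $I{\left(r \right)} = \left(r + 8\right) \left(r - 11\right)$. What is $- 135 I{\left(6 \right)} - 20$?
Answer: $9430$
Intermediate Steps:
$I{\left(r \right)} = \left(-11 + r\right) \left(8 + r\right)$ ($I{\left(r \right)} = \left(8 + r\right) \left(-11 + r\right) = \left(-11 + r\right) \left(8 + r\right)$)
$- 135 I{\left(6 \right)} - 20 = - 135 \left(-88 + 6^{2} - 18\right) - 20 = - 135 \left(-88 + 36 - 18\right) - 20 = \left(-135\right) \left(-70\right) - 20 = 9450 - 20 = 9430$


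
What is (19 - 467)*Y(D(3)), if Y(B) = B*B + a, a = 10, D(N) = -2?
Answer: -6272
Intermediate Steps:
Y(B) = 10 + B² (Y(B) = B*B + 10 = B² + 10 = 10 + B²)
(19 - 467)*Y(D(3)) = (19 - 467)*(10 + (-2)²) = -448*(10 + 4) = -448*14 = -6272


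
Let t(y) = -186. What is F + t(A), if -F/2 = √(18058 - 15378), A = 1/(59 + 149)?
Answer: -186 - 4*√670 ≈ -289.54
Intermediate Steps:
A = 1/208 ≈ 0.0048077
F = -4*√670 (F = -2*√(18058 - 15378) = -4*√670 ≈ -103.54)
F + t(A) = -4*√670 - 186 = -186 - 4*√670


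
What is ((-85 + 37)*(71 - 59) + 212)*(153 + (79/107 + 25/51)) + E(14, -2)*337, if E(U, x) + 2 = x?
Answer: -313707536/5457 ≈ -57487.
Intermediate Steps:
E(U, x) = -2 + x
((-85 + 37)*(71 - 59) + 212)*(153 + (79/107 + 25/51)) + E(14, -2)*337 = ((-85 + 37)*(71 - 59) + 212)*(153 + (79/107 + 25/51)) + (-2 - 2)*337 = (-48*12 + 212)*(153 + (79*(1/107) + 25*(1/51))) - 4*337 = (-576 + 212)*(153 + (79/107 + 25/51)) - 1348 = -364*(153 + 6704/5457) - 1348 = -364*841625/5457 - 1348 = -306351500/5457 - 1348 = -313707536/5457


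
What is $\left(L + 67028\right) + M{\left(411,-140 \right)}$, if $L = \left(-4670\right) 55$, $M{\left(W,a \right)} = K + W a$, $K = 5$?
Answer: $-247357$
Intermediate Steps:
$M{\left(W,a \right)} = 5 + W a$
$L = -256850$
$\left(L + 67028\right) + M{\left(411,-140 \right)} = \left(-256850 + 67028\right) + \left(5 + 411 \left(-140\right)\right) = -189822 + \left(5 - 57540\right) = -189822 - 57535 = -247357$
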